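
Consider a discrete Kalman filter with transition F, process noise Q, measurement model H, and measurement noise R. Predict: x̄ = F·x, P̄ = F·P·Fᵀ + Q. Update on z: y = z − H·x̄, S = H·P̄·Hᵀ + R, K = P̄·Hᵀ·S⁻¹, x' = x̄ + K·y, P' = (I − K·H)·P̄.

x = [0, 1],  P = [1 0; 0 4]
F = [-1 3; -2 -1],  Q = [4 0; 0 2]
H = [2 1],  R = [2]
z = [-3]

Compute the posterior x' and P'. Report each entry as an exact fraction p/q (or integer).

x' = [-21/17, -7/17]
P' = [49/17 -80/17; -80/17 315/34]

x̄ = F·x = [3, -1]
P̄ = F·P·Fᵀ + Q = [41 -10; -10 10]
y = z − H·x̄ = [-8]
S = H·P̄·Hᵀ + R = [136]
K = P̄·Hᵀ·S⁻¹ = [9/17; -5/68]
x' = x̄ + K·y = [-21/17, -7/17]
P' = (I − K·H)·P̄ = [49/17 -80/17; -80/17 315/34]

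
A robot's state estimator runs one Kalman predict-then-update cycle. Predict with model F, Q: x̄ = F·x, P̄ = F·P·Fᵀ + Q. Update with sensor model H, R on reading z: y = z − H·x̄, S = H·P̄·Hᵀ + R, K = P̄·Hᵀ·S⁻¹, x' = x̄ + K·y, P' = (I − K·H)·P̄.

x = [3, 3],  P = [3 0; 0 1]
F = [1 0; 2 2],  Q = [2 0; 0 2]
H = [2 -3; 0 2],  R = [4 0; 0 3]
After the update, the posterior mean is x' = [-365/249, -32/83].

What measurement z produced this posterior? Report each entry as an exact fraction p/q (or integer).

x̄ = F·x = [3, 12]
P̄ = F·P·Fᵀ + Q = [5 6; 6 18]
S = H·P̄·Hᵀ + R = [114 -84; -84 75]
K = P̄·Hᵀ·S⁻¹ = [68/249 116/249; -7/83 32/83]
x' − x̄ = [-1112/249, -1028/83] = K·y
y = (KᵀK)⁻¹·Kᵀ·(x' − x̄) = [28, -26]
z = y + H·x̄ = [28, -26] + [-30, 24] = [-2, -2]

z = [-2, -2]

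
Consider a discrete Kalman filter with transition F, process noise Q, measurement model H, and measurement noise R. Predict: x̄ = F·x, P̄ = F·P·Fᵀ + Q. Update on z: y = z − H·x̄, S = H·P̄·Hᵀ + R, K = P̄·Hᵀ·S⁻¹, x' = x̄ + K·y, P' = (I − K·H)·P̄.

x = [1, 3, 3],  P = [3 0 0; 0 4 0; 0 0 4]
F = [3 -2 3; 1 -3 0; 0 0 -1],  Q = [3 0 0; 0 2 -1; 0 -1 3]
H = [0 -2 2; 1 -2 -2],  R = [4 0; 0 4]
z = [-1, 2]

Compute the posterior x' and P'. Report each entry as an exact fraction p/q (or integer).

x' = [24887/8957, 97/338, -1483/8957]
P' = [193424/8957 942/169 40636/8957; 942/169 326/169 199/169; 40636/8957 199/169 12587/8957]

x̄ = F·x = [6, -8, -3]
P̄ = F·P·Fᵀ + Q = [82 33 -12; 33 41 -1; -12 -1 7]
y = z − H·x̄ = [-11, -26]
S = H·P̄·Hᵀ + R = [204 46; 46 186]
K = P̄·Hᵀ·S⁻¹ = [-4645/8957 3075/8957; -127/338 -27/169; 1020/8957 -1408/8957]
x' = x̄ + K·y = [24887/8957, 97/338, -1483/8957]
P' = (I − K·H)·P̄ = [193424/8957 942/169 40636/8957; 942/169 326/169 199/169; 40636/8957 199/169 12587/8957]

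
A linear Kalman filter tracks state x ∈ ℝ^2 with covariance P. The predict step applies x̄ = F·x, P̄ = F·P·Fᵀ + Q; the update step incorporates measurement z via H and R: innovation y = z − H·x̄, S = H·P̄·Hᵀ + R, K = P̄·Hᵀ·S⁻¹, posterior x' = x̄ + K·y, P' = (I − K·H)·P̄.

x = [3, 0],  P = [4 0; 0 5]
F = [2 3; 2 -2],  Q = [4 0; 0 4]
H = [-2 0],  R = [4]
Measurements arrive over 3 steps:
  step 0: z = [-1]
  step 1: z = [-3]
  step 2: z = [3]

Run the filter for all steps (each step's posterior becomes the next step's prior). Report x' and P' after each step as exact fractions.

step 0: x̄ = F·x = [6, 6]
step 0: P̄ = F·P·Fᵀ + Q = [65 -14; -14 40]
step 0: y = z − H·x̄ = [11]
step 0: S = H·P̄·Hᵀ + R = [264]
step 0: K = P̄·Hᵀ·S⁻¹ = [-65/132; 7/66]
step 0: x' = x̄ + K·y = [7/12, 43/6]
step 0: P' = (I − K·H)·P̄ = [65/66 -7/33; -7/33 1222/33]
step 1: x̄ = F·x = [68/3, -79/6]
step 1: P̄ = F·P·Fᵀ + Q = [1016/3 -656/3; -656/3 5206/33]
step 1: y = z − H·x̄ = [127/3]
step 1: S = H·P̄·Hᵀ + R = [4076/3]
step 1: K = P̄·Hᵀ·S⁻¹ = [-508/1019; 328/1019]
step 1: x' = x̄ + K·y = [1592/1019, 937/2038]
step 1: P' = (I − K·H)·P̄ = [1016/1019 -656/1019; -656/1019 190406/11209]
step 2: x̄ = F·x = [9179/2038, 2247/1019]
step 2: P̄ = F·P·Fᵀ + Q = [1716602/11209 -1112164/11209; -1112164/11209 908892/11209]
step 2: y = z − H·x̄ = [12236/1019]
step 2: S = H·P̄·Hᵀ + R = [6911244/11209]
step 2: K = P̄·Hᵀ·S⁻¹ = [-858301/1727811; 556082/1727811]
step 2: x' = x̄ + K·y = [-5048837/3455622, 10487351/1727811]
step 2: P' = (I − K·H)·P̄ = [1716602/1727811 -1112164/1727811; -1112164/1727811 29751524/1727811]

step 0: x' = [7/12, 43/6], P' = [65/66 -7/33; -7/33 1222/33]
step 1: x' = [1592/1019, 937/2038], P' = [1016/1019 -656/1019; -656/1019 190406/11209]
step 2: x' = [-5048837/3455622, 10487351/1727811], P' = [1716602/1727811 -1112164/1727811; -1112164/1727811 29751524/1727811]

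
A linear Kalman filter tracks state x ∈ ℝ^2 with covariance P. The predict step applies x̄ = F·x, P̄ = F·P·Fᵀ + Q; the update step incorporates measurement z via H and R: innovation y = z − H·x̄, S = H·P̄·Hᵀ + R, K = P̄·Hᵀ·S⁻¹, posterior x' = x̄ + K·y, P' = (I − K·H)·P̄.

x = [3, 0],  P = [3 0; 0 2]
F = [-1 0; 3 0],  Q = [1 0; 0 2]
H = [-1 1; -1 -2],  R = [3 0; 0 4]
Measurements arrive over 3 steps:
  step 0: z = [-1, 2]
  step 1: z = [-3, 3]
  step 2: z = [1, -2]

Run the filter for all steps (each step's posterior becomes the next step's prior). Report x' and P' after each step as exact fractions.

step 0: x' = [-14/783, -578/783], P' = [608/783 -178/783; -178/783 593/783]
step 1: x' = [133879/198731, -366038/198731], P' = [148756/198731 -38396/198731; -38396/198731 142234/198731]
step 2: x' = [-13139264/49116367, 53358341/49116367], P' = [36710292/49116367 -9422772/49116367; -9422772/49116367 35071638/49116367]

step 0: x̄ = F·x = [-3, 9]
step 0: P̄ = F·P·Fᵀ + Q = [4 -9; -9 29]
step 0: y = z − H·x̄ = [-13, 17]
step 0: S = H·P̄·Hᵀ + R = [54 -63; -63 88]
step 0: K = P̄·Hᵀ·S⁻¹ = [-262/783 -7/87; 257/783 -28/87]
step 0: x' = x̄ + K·y = [-14/783, -578/783]
step 0: P' = (I − K·H)·P̄ = [608/783 -178/783; -178/783 593/783]
step 1: x̄ = F·x = [14/783, -14/261]
step 1: P̄ = F·P·Fᵀ + Q = [1391/783 -608/261; -608/261 782/87]
step 1: y = z − H·x̄ = [-2293/783, 2279/783]
step 1: S = H·P̄·Hᵀ + R = [14426/783 -14509/783; -14509/783 25379/783]
step 1: K = P̄·Hᵀ·S⁻¹ = [-62384/198731 -17991/198731; 60210/198731 -61518/198731]
step 1: x' = x̄ + K·y = [133879/198731, -366038/198731]
step 1: P' = (I − K·H)·P̄ = [148756/198731 -38396/198731; -38396/198731 142234/198731]
step 2: x̄ = F·x = [-133879/198731, 401637/198731]
step 2: P̄ = F·P·Fᵀ + Q = [347487/198731 -446268/198731; -446268/198731 1736266/198731]
step 2: y = z − H·x̄ = [-336785/198731, 271933/198731]
step 2: S = H·P̄·Hᵀ + R = [3572482/198731 -3571313/198731; -3571313/198731 6302403/198731]
step 2: K = P̄·Hᵀ·S⁻¹ = [-15377688/49116367 -4466187/49116367; 14831470/49116367 -15180126/49116367]
step 2: x' = x̄ + K·y = [-13139264/49116367, 53358341/49116367]
step 2: P' = (I − K·H)·P̄ = [36710292/49116367 -9422772/49116367; -9422772/49116367 35071638/49116367]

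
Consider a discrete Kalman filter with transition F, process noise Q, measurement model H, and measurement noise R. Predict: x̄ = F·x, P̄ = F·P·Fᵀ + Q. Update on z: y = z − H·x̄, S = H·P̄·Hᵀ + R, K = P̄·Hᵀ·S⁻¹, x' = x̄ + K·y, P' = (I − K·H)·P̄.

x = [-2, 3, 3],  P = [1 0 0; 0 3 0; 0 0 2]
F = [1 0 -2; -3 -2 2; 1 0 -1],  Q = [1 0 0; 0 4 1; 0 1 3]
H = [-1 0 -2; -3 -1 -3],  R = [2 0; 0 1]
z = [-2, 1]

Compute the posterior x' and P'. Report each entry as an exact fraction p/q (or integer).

x' = [-78/97, -357/194, 209/194]
P' = [254/97 -867/194 -213/194; -867/194 9061/776 617/776; -213/194 617/776 649/776]

x̄ = F·x = [-8, 6, -5]
P̄ = F·P·Fᵀ + Q = [10 -11 5; -11 33 -6; 5 -6 6]
y = z − H·x̄ = [-20, -32]
S = H·P̄·Hᵀ + R = [56 88; 88 166]
K = P̄·Hᵀ·S⁻¹ = [-41/194 -9/97; 1117/776 -127/194; -223/776 -1/97]
x' = x̄ + K·y = [-78/97, -357/194, 209/194]
P' = (I − K·H)·P̄ = [254/97 -867/194 -213/194; -867/194 9061/776 617/776; -213/194 617/776 649/776]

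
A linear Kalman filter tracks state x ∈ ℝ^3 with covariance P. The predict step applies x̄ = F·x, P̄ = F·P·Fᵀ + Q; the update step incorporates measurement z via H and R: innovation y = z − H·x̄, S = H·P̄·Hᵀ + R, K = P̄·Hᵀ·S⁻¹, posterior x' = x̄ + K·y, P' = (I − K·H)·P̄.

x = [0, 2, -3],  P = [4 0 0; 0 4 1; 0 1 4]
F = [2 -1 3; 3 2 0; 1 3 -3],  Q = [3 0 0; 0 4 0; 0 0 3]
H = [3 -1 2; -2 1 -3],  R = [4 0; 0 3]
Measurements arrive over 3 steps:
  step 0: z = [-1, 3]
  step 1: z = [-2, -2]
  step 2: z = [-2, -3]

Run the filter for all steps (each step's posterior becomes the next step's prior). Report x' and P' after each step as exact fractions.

step 0: x' = [142/3529, -797/7058, -12555/14116], P' = [9890/3529 16159/3529 -4763/7058; 16159/3529 153775/7058 62893/14116; -4763/7058 62893/14116 72423/28232]
step 1: x' = [-1114109853/511673359, -232347869/511673359, 1014067648/511673359], P' = [823659468/511673359 911961552/511673359 -353873604/511673359; 911961552/511673359 8421234696/511673359 2516981892/511673359; -353873604/511673359 2516981892/511673359 1417882126/511673359]
step 2: x' = [-992797458316/1392871716985, 4933296445813/1392871716985, 1363505659791/557148686794], P' = [2252513764437/1392871716985 2584107896124/1392871716985 -372602355183/557148686794; 2584107896124/1392871716985 22946418567288/1392871716985 1352935991322/278574343397; -372602355183/557148686794 1352935991322/278574343397 3035201012397/1114297373588]

step 0: x̄ = F·x = [-11, 4, 15]
step 0: P̄ = F·P·Fᵀ + Q = [53 22 -28; 22 56 30; -28 30 61]
step 0: y = z − H·x̄ = [6, 22]
step 0: S = H·P̄·Hᵀ + R = [193 -116; -116 216]
step 0: K = P̄·Hᵀ·S⁻¹ = [2187/3529 2349/7058; 759/3529 -3467/14116; -2381/7058 -17793/28232]
step 0: x' = x̄ + K·y = [142/3529, -797/7058, -12555/14116]
step 0: P' = (I − K·H)·P̄ = [9890/3529 16159/3529 -4763/7058; 16159/3529 153775/7058 62893/14116; -4763/7058 62893/14116 72423/28232]
step 1: x̄ = F·x = [-34935/14116, -371/3529, 33451/14116]
step 1: P̄ = F·P·Fᵀ + Q = [167655/28232 -5370/3529 -125919/28232; -5370/3529 604584/3529 595838/3529; -125919/28232 595838/3529 4977319/28232]
step 1: y = z − H·x̄ = [8187/14116, 3735/14116]
step 1: S = H·P̄·Hᵀ + R = [6047687/28232 -10450849/28232; -10450849/28232 20448447/28232]
step 1: K = P̄·Hᵀ·S⁻¹ = [212817411/511673359 108754476/511673359; -162846564/511673359 -317878028/511673359; -185709613/511673359 -342972426/511673359]
step 1: x' = x̄ + K·y = [-1114109853/511673359, -232347869/511673359, 1014067648/511673359]
step 1: P' = (I − K·H)·P̄ = [823659468/511673359 911961552/511673359 -353873604/511673359; 911961552/511673359 8421234696/511673359 2516981892/511673359; -353873604/511673359 2516981892/511673359 1417882126/511673359]
step 2: x̄ = F·x = [1046331107/511673359, -3807025297/511673359, -4853356404/511673359]
step 2: P̄ = F·P·Fᵀ + Q = [3015610971/511673359 928477884/511673359 -552113010/511673359; 928477884/511673359 54088106056/511673359 51112934736/511673359; -552113010/511673359 51112934736/511673359 53200067823/511673359]
step 2: y = z − H·x̄ = [1737347472/511673359, -10195401778/511673359]
step 2: S = H·P̄·Hᵀ + R = [79427607155/511673359 -123997646590/511673359; -123997646590/511673359 229469304352/511673359]
step 2: K = P̄·Hᵀ·S⁻¹ = [577605405318/1392871716985 116479737483/557148686794; -416183741424/1392871716985 -167722472986/278574343397; -197119508949/557148686794 -734483217057/1114297373588]
step 2: x' = x̄ + K·y = [-992797458316/1392871716985, 4933296445813/1392871716985, 1363505659791/557148686794]
step 2: P' = (I − K·H)·P̄ = [2252513764437/1392871716985 2584107896124/1392871716985 -372602355183/557148686794; 2584107896124/1392871716985 22946418567288/1392871716985 1352935991322/278574343397; -372602355183/557148686794 1352935991322/278574343397 3035201012397/1114297373588]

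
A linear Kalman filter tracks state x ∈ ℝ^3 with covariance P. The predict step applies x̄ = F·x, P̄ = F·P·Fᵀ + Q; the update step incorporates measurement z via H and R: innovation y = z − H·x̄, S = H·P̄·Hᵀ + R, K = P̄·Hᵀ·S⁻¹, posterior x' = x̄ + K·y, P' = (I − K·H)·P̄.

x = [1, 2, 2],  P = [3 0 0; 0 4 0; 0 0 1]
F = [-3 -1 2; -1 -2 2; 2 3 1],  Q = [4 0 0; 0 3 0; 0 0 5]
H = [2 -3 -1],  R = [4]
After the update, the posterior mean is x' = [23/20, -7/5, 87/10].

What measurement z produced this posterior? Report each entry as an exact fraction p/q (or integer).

z = [-2]

x̄ = F·x = [-1, -1, 10]
P̄ = F·P·Fᵀ + Q = [39 21 -28; 21 26 -28; -28 -28 54]
S = H·P̄·Hᵀ + R = [140]
K = P̄·Hᵀ·S⁻¹ = [43/140; -2/35; -13/70]
x' − x̄ = [43/20, -2/5, -13/10] = K·y
y = (KᵀK)⁻¹·Kᵀ·(x' − x̄) = [7]
z = y + H·x̄ = [7] + [-9] = [-2]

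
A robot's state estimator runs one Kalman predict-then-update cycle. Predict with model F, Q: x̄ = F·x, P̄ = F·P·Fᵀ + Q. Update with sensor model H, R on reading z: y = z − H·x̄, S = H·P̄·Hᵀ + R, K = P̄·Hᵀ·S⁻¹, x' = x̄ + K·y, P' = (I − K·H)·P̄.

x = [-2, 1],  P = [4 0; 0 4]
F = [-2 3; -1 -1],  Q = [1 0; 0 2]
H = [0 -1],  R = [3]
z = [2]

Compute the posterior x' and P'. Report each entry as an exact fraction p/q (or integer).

x̄ = F·x = [7, 1]
P̄ = F·P·Fᵀ + Q = [53 -4; -4 10]
y = z − H·x̄ = [3]
S = H·P̄·Hᵀ + R = [13]
K = P̄·Hᵀ·S⁻¹ = [4/13; -10/13]
x' = x̄ + K·y = [103/13, -17/13]
P' = (I − K·H)·P̄ = [673/13 -12/13; -12/13 30/13]

x' = [103/13, -17/13]
P' = [673/13 -12/13; -12/13 30/13]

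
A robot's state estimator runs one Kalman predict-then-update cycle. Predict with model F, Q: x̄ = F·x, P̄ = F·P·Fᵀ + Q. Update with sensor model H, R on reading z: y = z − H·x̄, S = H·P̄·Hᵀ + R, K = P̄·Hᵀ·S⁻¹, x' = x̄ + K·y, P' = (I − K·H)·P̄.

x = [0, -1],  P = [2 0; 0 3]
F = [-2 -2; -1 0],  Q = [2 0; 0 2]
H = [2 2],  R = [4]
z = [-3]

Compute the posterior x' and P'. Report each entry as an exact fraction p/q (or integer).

x̄ = F·x = [2, 0]
P̄ = F·P·Fᵀ + Q = [22 4; 4 4]
y = z − H·x̄ = [-7]
S = H·P̄·Hᵀ + R = [140]
K = P̄·Hᵀ·S⁻¹ = [13/35; 4/35]
x' = x̄ + K·y = [-3/5, -4/5]
P' = (I − K·H)·P̄ = [94/35 -68/35; -68/35 76/35]

x' = [-3/5, -4/5]
P' = [94/35 -68/35; -68/35 76/35]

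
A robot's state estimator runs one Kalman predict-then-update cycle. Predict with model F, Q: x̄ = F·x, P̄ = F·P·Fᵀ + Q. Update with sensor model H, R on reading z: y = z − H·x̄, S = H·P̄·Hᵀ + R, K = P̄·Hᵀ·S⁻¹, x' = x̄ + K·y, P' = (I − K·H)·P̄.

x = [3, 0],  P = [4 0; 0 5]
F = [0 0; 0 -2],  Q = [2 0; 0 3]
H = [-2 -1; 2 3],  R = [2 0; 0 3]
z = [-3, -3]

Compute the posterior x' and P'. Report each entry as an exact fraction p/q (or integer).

x̄ = F·x = [0, 0]
P̄ = F·P·Fᵀ + Q = [2 0; 0 23]
y = z − H·x̄ = [-3, -3]
S = H·P̄·Hᵀ + R = [33 -77; -77 218]
K = P̄·Hᵀ·S⁻¹ = [-564/1265 -16/115; 13/55 2/5]
x' = x̄ + K·y = [444/253, -21/11]
P' = (I − K·H)·P̄ = [978/1265 -36/55; -36/55 46/55]

x' = [444/253, -21/11]
P' = [978/1265 -36/55; -36/55 46/55]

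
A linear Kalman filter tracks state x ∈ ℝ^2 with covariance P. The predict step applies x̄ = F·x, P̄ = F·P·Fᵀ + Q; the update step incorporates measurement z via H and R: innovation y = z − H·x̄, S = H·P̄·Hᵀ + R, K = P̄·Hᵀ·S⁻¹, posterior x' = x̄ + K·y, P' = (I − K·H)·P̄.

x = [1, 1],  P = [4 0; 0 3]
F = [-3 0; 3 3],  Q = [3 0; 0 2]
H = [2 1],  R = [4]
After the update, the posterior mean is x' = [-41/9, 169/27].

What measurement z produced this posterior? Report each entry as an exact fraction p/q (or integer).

x̄ = F·x = [-3, 6]
P̄ = F·P·Fᵀ + Q = [39 -36; -36 65]
S = H·P̄·Hᵀ + R = [81]
K = P̄·Hᵀ·S⁻¹ = [14/27; -7/81]
x' − x̄ = [-14/9, 7/27] = K·y
y = (KᵀK)⁻¹·Kᵀ·(x' − x̄) = [-3]
z = y + H·x̄ = [-3] + [0] = [-3]

z = [-3]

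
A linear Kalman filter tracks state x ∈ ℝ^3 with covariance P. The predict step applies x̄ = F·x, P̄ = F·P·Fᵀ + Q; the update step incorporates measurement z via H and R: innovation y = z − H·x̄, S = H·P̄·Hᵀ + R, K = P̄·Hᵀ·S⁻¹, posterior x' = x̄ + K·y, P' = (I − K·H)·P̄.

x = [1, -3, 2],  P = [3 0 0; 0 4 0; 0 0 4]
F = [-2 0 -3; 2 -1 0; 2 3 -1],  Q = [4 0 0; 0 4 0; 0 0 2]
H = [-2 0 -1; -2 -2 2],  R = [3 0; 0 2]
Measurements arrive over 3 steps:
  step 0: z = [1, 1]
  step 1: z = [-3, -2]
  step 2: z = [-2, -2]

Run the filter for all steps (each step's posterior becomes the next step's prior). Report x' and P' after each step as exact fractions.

step 0: x' = [-64672/52973, 101129/52973, 60597/52973], P' = [121956/52973 -300252/52973 -186192/52973; -300252/52973 887492/52973 584496/52973; -186192/52973 584496/52973 414018/52973]
step 1: x' = [3493521013/1908270699, -985942201/636090233, -1354853318/1908270699], P' = [1773958262/1908270699 -971938224/636090233 -1335771814/1908270699; -971938224/636090233 2625418952/636090233 1525111284/636090233; -1335771814/1908270699 1525111284/636090233 3612815960/1908270699]
step 2: x' = [-1334371994564/17167180164531, 16452881478223/5722393388177, 30317274379537/17167180164531], P' = [15828099630020/17167180164531 -8649355983712/5722393388177 -11859295544380/17167180164531; -8649355983712/5722393388177 23413424699572/5722393388177 13613558949704/5722393388177; -11859295544380/17167180164531 13613558949704/5722393388177 32323860887786/17167180164531]

step 0: x̄ = F·x = [-8, 5, -9]
step 0: P̄ = F·P·Fᵀ + Q = [52 -12 0; -12 20 0; 0 0 54]
step 0: y = z − H·x̄ = [-24, 13]
step 0: S = H·P̄·Hᵀ + R = [265 52; 52 410]
step 0: K = P̄·Hᵀ·S⁻¹ = [-19240/52973 -7896/52973; 5336/52973 -2744/52973; -13878/52973 15714/52973]
step 0: x' = x̄ + K·y = [-64672/52973, 101129/52973, 60597/52973]
step 0: P' = (I − K·H)·P̄ = [121956/52973 -300252/52973 -186192/52973; -300252/52973 887492/52973 584496/52973; -186192/52973 584496/52973 414018/52973]
step 1: x̄ = F·x = [-52447/52973, -230473/52973, 113446/52973]
step 1: P̄ = F·P·Fᵀ + Q = [2191574/52973 1782312/52973 -1959954/52973; 1782312/52973 2788216/52973 -2418780/52973; -1959954/52973 -2418780/52973 2629984/52973]
step 1: y = z − H·x̄ = [-150367/52973, -898678/52973]
step 1: S = H·P̄·Hᵀ + R = [3715383/52973 9717924/52973; 9717924/52973 79833410/52973]
step 1: K = P̄·Hᵀ·S⁻¹ = [-737381570/1908270699 -64638468/636090233; 139588388/636090233 -128369444/636090233; -313757444/1908270699 124417974/636090233]
step 1: x' = x̄ + K·y = [3493521013/1908270699, -985942201/636090233, -1354853318/1908270699]
step 1: P' = (I − K·H)·P̄ = [1773958262/1908270699 -971938224/636090233 -1335771814/1908270699; -971938224/636090233 2625418952/636090233 1525111284/636090233; -1335771814/1908270699 1525111284/636090233 3612815960/1908270699]
step 2: x̄ = F·x = [-2922482072/1908270699, 9944868629/1908270699, -531584465/1908270699]
step 2: P̄ = F·P·Fᵀ + Q = [31214997716/1908270699 8813170048/1908270699 -14597414548/1908270699; 8813170048/1908270699 34268431388/1908270699 -20949318728/1908270699; -14597414548/1908270699 -20949318728/1908270699 28312810190/1908270699]
step 2: y = z − H·x̄ = [-3397696669/636090233, 11291400646/1908270699]
step 2: S = H·P̄·Hᵀ + R = [33502651653/636090233 30261080772/636090233; 30261080772/636090233 733880725166/1908270699]
step 2: K = P̄·Hᵀ·S⁻¹ = [-6598967905220/17167180164531 -579775741088/5722393388177; 1228384339240/5722393388177 -1150509766156/5722393388177; -2868423266342/17167180164531 1114159861018/5722393388177]
step 2: x' = x̄ + K·y = [-1334371994564/17167180164531, 16452881478223/5722393388177, 30317274379537/17167180164531]
step 2: P' = (I − K·H)·P̄ = [15828099630020/17167180164531 -8649355983712/5722393388177 -11859295544380/17167180164531; -8649355983712/5722393388177 23413424699572/5722393388177 13613558949704/5722393388177; -11859295544380/17167180164531 13613558949704/5722393388177 32323860887786/17167180164531]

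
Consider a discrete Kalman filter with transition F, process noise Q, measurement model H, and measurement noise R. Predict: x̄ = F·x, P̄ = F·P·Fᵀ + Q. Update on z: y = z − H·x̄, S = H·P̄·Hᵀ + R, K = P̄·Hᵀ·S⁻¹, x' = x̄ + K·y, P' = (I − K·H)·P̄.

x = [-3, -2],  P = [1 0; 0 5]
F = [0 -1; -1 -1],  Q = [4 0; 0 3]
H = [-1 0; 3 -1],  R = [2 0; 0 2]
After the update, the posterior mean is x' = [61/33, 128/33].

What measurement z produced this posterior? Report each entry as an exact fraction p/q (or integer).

z = [-1, 2]

x̄ = F·x = [2, 5]
P̄ = F·P·Fᵀ + Q = [9 5; 5 9]
S = H·P̄·Hᵀ + R = [11 -22; -22 62]
K = P̄·Hᵀ·S⁻¹ = [-37/99 2/9; -89/99 -2/9]
x' − x̄ = [-5/33, -37/33] = K·y
y = (KᵀK)⁻¹·Kᵀ·(x' − x̄) = [1, 1]
z = y + H·x̄ = [1, 1] + [-2, 1] = [-1, 2]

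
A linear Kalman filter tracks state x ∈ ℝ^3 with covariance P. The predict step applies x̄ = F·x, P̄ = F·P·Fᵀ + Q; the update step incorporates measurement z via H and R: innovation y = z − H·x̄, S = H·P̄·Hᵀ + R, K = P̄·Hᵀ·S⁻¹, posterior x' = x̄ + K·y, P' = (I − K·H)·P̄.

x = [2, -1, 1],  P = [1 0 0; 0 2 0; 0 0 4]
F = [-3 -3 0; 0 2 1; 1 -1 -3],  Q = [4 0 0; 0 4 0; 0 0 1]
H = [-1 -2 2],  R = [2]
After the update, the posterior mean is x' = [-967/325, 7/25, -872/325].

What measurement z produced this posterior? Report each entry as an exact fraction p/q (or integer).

x̄ = F·x = [-3, -1, 0]
P̄ = F·P·Fᵀ + Q = [31 -12 3; -12 16 -16; 3 -16 40]
S = H·P̄·Hᵀ + R = [325]
K = P̄·Hᵀ·S⁻¹ = [-1/325; -4/25; 109/325]
x' − x̄ = [8/325, 32/25, -872/325] = K·y
y = (KᵀK)⁻¹·Kᵀ·(x' − x̄) = [-8]
z = y + H·x̄ = [-8] + [5] = [-3]

z = [-3]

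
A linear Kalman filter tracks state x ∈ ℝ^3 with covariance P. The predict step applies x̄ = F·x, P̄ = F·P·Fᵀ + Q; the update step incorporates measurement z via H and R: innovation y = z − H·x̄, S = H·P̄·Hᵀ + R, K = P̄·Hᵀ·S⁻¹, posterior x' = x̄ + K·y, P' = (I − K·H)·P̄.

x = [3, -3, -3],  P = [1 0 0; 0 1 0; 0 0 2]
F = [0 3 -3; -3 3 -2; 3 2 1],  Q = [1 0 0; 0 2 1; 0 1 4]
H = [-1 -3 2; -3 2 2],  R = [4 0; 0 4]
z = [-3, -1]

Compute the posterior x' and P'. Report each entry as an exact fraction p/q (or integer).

x̄ = F·x = [0, -12, 0]
P̄ = F·P·Fᵀ + Q = [28 21 0; 21 28 -6; 0 -6 19]
y = z − H·x̄ = [-39, 23]
S = H·P̄·Hᵀ + R = [558 151; 151 144]
K = P̄·Hᵀ·S⁻¹ = [-6762/57551 -9695/57551; -13979/57551 7065/57551; 4138/57551 6052/57551]
x' = x̄ + K·y = [40733/57551, 17064/57551, -22186/57551]
P' = (I − K·H)·P̄ = [588896/57551 233212/57551 630742/57551; 233212/57551 110120/57551 253828/57551; 630742/57551 253828/57551 704389/57551]

x' = [40733/57551, 17064/57551, -22186/57551]
P' = [588896/57551 233212/57551 630742/57551; 233212/57551 110120/57551 253828/57551; 630742/57551 253828/57551 704389/57551]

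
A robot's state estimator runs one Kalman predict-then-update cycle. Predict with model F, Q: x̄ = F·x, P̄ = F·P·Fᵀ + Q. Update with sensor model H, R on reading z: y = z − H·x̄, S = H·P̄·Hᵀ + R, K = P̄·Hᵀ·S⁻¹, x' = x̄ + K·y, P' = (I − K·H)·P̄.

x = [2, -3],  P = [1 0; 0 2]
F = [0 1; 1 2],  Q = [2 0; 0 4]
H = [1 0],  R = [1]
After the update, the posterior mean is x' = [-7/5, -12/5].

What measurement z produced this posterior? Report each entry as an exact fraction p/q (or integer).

x̄ = F·x = [-3, -4]
P̄ = F·P·Fᵀ + Q = [4 4; 4 13]
S = H·P̄·Hᵀ + R = [5]
K = P̄·Hᵀ·S⁻¹ = [4/5; 4/5]
x' − x̄ = [8/5, 8/5] = K·y
y = (KᵀK)⁻¹·Kᵀ·(x' − x̄) = [2]
z = y + H·x̄ = [2] + [-3] = [-1]

z = [-1]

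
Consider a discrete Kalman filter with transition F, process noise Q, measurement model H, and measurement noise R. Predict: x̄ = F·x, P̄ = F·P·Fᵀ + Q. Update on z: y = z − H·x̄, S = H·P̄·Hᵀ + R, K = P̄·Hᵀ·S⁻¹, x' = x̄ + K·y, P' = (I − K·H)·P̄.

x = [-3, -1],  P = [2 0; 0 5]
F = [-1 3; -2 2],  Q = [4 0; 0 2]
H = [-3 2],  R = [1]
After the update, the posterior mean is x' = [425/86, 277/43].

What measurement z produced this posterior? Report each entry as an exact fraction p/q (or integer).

x̄ = F·x = [0, 4]
P̄ = F·P·Fᵀ + Q = [51 34; 34 30]
S = H·P̄·Hᵀ + R = [172]
K = P̄·Hᵀ·S⁻¹ = [-85/172; -21/86]
x' − x̄ = [425/86, 105/43] = K·y
y = (KᵀK)⁻¹·Kᵀ·(x' − x̄) = [-10]
z = y + H·x̄ = [-10] + [8] = [-2]

z = [-2]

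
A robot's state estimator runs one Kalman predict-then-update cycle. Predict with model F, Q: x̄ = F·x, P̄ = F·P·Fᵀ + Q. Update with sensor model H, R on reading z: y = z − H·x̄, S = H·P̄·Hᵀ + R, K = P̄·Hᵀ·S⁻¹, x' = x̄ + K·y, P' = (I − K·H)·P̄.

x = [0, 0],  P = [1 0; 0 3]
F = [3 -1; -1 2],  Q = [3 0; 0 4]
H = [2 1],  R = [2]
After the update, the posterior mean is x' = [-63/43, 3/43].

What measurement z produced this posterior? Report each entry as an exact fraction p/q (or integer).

z = [-3]

x̄ = F·x = [0, 0]
P̄ = F·P·Fᵀ + Q = [15 -9; -9 17]
S = H·P̄·Hᵀ + R = [43]
K = P̄·Hᵀ·S⁻¹ = [21/43; -1/43]
x' − x̄ = [-63/43, 3/43] = K·y
y = (KᵀK)⁻¹·Kᵀ·(x' − x̄) = [-3]
z = y + H·x̄ = [-3] + [0] = [-3]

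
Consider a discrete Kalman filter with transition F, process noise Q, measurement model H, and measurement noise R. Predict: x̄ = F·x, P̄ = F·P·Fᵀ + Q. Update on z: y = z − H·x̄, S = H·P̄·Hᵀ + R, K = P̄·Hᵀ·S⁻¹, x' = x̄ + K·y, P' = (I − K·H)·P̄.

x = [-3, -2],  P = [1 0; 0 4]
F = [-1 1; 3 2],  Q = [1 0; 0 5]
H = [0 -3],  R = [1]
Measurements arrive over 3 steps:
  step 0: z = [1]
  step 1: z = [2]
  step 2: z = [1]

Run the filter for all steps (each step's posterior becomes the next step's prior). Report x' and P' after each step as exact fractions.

step 0: x̄ = F·x = [1, -13]
step 0: P̄ = F·P·Fᵀ + Q = [6 5; 5 30]
step 0: y = z − H·x̄ = [-38]
step 0: S = H·P̄·Hᵀ + R = [271]
step 0: K = P̄·Hᵀ·S⁻¹ = [-15/271; -90/271]
step 0: x' = x̄ + K·y = [841/271, -103/271]
step 0: P' = (I − K·H)·P̄ = [1401/271 5/271; 5/271 30/271]
step 1: x̄ = F·x = [-944/271, 2317/271]
step 1: P̄ = F·P·Fᵀ + Q = [1692/271 -4138/271; -4138/271 14144/271]
step 1: y = z − H·x̄ = [7493/271]
step 1: S = H·P̄·Hᵀ + R = [127567/271]
step 1: K = P̄·Hᵀ·S⁻¹ = [12414/127567; -42432/127567]
step 1: x' = x̄ + K·y = [-101126/127567, -82547/127567]
step 1: P' = (I − K·H)·P̄ = [227808/127567 -4138/127567; -4138/127567 14144/127567]
step 2: x̄ = F·x = [1689/11597, -468472/127567]
step 2: P̄ = F·P·Fᵀ + Q = [34345/11597 -59934/11597; -59934/11597 2695027/127567]
step 2: y = z − H·x̄ = [-1277849/127567]
step 2: S = H·P̄·Hᵀ + R = [24382810/127567]
step 2: K = P̄·Hᵀ·S⁻¹ = [988911/12191405; -8085081/24382810]
step 2: x' = x̄ + K·y = [-8130432/12191405, -8553553/24382810]
step 2: P' = (I − K·H)·P̄ = [20773099/12191405 -329637/12191405; -329637/12191405 2695027/24382810]

step 0: x' = [841/271, -103/271], P' = [1401/271 5/271; 5/271 30/271]
step 1: x' = [-101126/127567, -82547/127567], P' = [227808/127567 -4138/127567; -4138/127567 14144/127567]
step 2: x' = [-8130432/12191405, -8553553/24382810], P' = [20773099/12191405 -329637/12191405; -329637/12191405 2695027/24382810]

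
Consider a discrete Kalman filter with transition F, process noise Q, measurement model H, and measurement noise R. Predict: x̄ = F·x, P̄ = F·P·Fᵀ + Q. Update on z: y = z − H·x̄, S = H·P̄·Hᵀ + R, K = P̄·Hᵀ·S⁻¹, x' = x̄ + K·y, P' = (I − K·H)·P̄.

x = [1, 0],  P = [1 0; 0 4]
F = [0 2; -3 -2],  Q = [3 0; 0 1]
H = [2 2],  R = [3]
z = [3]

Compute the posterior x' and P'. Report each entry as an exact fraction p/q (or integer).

x̄ = F·x = [0, -3]
P̄ = F·P·Fᵀ + Q = [19 -16; -16 26]
y = z − H·x̄ = [9]
S = H·P̄·Hᵀ + R = [55]
K = P̄·Hᵀ·S⁻¹ = [6/55; 4/11]
x' = x̄ + K·y = [54/55, 3/11]
P' = (I − K·H)·P̄ = [1009/55 -200/11; -200/11 206/11]

x' = [54/55, 3/11]
P' = [1009/55 -200/11; -200/11 206/11]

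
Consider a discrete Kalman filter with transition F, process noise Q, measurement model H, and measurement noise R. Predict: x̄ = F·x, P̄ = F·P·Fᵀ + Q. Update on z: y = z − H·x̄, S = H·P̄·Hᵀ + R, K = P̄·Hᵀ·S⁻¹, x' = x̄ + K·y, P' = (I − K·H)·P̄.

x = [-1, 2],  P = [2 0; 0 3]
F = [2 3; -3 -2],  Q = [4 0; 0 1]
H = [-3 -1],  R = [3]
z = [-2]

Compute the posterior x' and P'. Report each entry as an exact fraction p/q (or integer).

x̄ = F·x = [4, -1]
P̄ = F·P·Fᵀ + Q = [39 -30; -30 31]
y = z − H·x̄ = [9]
S = H·P̄·Hᵀ + R = [205]
K = P̄·Hᵀ·S⁻¹ = [-87/205; 59/205]
x' = x̄ + K·y = [37/205, 326/205]
P' = (I − K·H)·P̄ = [426/205 -1017/205; -1017/205 2874/205]

x' = [37/205, 326/205]
P' = [426/205 -1017/205; -1017/205 2874/205]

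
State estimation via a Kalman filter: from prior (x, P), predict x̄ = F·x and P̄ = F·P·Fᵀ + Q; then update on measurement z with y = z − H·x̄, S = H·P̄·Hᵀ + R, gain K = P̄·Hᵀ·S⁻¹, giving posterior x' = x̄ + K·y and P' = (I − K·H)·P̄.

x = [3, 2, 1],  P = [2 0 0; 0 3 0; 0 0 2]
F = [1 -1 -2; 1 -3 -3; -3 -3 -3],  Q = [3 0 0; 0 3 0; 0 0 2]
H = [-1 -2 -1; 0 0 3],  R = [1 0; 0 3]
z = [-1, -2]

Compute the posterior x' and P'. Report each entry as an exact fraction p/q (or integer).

x' = [6181/8717, 4998/8717, -6974/8717]
P' = [28186/8717 -25249/17434 -1883/17434; -25249/17434 8440/8717 -939/8717; -1883/17434 -939/8717 2859/8717]

x̄ = F·x = [-1, -6, -18]
P̄ = F·P·Fᵀ + Q = [16 23 15; 23 50 39; 15 39 65]
y = z − H·x̄ = [-32, 52]
S = H·P̄·Hᵀ + R = [560 -474; -474 588]
K = P̄·Hᵀ·S⁻¹ = [-3991/17434 -1883/17434; -6633/17434 -939/8717; -79/17434 2859/8717]
x' = x̄ + K·y = [6181/8717, 4998/8717, -6974/8717]
P' = (I − K·H)·P̄ = [28186/8717 -25249/17434 -1883/17434; -25249/17434 8440/8717 -939/8717; -1883/17434 -939/8717 2859/8717]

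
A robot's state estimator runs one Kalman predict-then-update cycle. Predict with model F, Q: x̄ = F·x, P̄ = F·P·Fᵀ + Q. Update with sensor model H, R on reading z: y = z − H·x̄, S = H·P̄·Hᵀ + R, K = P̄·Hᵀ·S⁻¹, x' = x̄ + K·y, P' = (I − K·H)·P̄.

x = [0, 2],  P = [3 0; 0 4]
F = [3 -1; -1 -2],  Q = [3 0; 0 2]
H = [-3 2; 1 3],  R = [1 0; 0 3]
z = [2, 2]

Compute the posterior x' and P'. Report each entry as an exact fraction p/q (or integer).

x̄ = F·x = [-2, -4]
P̄ = F·P·Fᵀ + Q = [34 -1; -1 21]
y = z − H·x̄ = [4, 16]
S = H·P̄·Hᵀ + R = [403 31; 31 220]
K = P̄·Hᵀ·S⁻¹ = [-7947/29233 169/943; 7978/87699 761/2829]
x' = x̄ + K·y = [-6430/29233, 19524/29233]
P' = (I − K·H)·P̄ = [5025/29233 3564/29233; 3564/29233 20027/87699]

x' = [-6430/29233, 19524/29233]
P' = [5025/29233 3564/29233; 3564/29233 20027/87699]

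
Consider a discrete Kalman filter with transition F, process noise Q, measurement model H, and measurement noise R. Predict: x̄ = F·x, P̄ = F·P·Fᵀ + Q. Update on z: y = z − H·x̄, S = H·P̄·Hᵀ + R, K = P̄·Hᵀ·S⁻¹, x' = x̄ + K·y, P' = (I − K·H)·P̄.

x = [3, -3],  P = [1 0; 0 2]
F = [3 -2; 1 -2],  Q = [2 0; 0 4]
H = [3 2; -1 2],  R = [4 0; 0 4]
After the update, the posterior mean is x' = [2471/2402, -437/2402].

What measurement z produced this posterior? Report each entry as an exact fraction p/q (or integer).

x̄ = F·x = [15, 9]
P̄ = F·P·Fᵀ + Q = [19 11; 11 13]
S = H·P̄·Hᵀ + R = [359 39; 39 31]
K = P̄·Hᵀ·S⁻¹ = [583/2402 -501/2402; 311/2402 771/2402]
x' − x̄ = [-33559/2402, -22055/2402] = K·y
y = (KᵀK)⁻¹·Kᵀ·(x' − x̄) = [-61, -4]
z = y + H·x̄ = [-61, -4] + [63, 3] = [2, -1]

z = [2, -1]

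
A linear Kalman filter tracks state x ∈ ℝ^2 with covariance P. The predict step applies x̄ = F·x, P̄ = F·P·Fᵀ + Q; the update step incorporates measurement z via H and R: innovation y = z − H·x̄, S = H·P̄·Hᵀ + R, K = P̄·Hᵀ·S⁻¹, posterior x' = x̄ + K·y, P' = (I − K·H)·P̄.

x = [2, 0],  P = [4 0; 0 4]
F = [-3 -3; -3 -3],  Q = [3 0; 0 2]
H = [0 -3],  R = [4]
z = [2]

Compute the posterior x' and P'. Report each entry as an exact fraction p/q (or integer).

x' = [-282/335, -234/335]
P' = [1797/335 144/335; 144/335 148/335]

x̄ = F·x = [-6, -6]
P̄ = F·P·Fᵀ + Q = [75 72; 72 74]
y = z − H·x̄ = [-16]
S = H·P̄·Hᵀ + R = [670]
K = P̄·Hᵀ·S⁻¹ = [-108/335; -111/335]
x' = x̄ + K·y = [-282/335, -234/335]
P' = (I − K·H)·P̄ = [1797/335 144/335; 144/335 148/335]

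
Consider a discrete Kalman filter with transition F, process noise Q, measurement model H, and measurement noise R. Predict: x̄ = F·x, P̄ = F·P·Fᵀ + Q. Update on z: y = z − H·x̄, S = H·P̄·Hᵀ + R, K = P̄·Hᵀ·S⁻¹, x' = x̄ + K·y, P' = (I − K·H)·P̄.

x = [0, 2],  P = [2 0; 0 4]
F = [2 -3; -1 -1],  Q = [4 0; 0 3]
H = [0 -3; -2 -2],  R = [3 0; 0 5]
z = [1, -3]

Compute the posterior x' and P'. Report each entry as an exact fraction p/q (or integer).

x' = [979/606, -1465/4848]
P' = [452/303 -179/606; -179/606 1517/4848]

x̄ = F·x = [-6, -2]
P̄ = F·P·Fᵀ + Q = [48 8; 8 9]
y = z − H·x̄ = [-5, -19]
S = H·P̄·Hᵀ + R = [84 102; 102 297]
K = P̄·Hᵀ·S⁻¹ = [179/606 -145/303; -1517/4848 -17/2424]
x' = x̄ + K·y = [979/606, -1465/4848]
P' = (I − K·H)·P̄ = [452/303 -179/606; -179/606 1517/4848]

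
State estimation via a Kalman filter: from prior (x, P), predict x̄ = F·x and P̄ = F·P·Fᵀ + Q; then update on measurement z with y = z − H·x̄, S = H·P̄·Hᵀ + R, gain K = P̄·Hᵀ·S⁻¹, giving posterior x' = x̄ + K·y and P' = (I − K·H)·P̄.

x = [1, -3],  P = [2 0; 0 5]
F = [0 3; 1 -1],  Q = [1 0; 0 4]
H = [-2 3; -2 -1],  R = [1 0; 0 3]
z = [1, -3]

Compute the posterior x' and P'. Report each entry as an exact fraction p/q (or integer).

x̄ = F·x = [-9, 4]
P̄ = F·P·Fᵀ + Q = [46 -15; -15 11]
y = z − H·x̄ = [-29, -17]
S = H·P̄·Hᵀ + R = [464 211; 211 138]
K = P̄·Hᵀ·S⁻¹ = [-2659/19511 -6821/19511; 4685/19511 -4477/19511]
x' = x̄ + K·y = [17469/19511, 18288/19511]
P' = (I − K·H)·P̄ = [8006/19511 4451/19511; 4451/19511 4529/19511]

x' = [17469/19511, 18288/19511]
P' = [8006/19511 4451/19511; 4451/19511 4529/19511]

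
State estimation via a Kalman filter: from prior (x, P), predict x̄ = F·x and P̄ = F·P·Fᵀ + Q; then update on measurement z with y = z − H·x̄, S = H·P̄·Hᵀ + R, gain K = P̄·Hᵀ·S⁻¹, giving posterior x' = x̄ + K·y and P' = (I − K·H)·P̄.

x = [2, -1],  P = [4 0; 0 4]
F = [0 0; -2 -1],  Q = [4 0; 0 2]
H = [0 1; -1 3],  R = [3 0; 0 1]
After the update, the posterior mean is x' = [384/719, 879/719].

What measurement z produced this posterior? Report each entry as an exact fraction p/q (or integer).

z = [3, 3]

x̄ = F·x = [0, -3]
P̄ = F·P·Fᵀ + Q = [4 0; 0 22]
S = H·P̄·Hᵀ + R = [25 66; 66 203]
K = P̄·Hᵀ·S⁻¹ = [264/719 -100/719; 110/719 198/719]
x' − x̄ = [384/719, 3036/719] = K·y
y = (KᵀK)⁻¹·Kᵀ·(x' − x̄) = [6, 12]
z = y + H·x̄ = [6, 12] + [-3, -9] = [3, 3]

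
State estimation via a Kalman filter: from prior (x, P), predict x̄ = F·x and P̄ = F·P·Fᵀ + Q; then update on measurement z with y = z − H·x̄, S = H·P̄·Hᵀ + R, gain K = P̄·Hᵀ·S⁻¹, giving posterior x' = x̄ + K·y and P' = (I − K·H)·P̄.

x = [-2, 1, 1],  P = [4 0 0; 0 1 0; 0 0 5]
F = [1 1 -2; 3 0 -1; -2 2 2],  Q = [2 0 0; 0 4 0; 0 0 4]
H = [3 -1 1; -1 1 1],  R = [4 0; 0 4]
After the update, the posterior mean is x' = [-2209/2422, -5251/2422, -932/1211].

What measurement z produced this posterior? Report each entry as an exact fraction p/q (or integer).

x̄ = F·x = [-3, -7, 8]
P̄ = F·P·Fᵀ + Q = [27 22 -26; 22 45 -34; -26 -34 44]
S = H·P̄·Hᵀ + R = [116 -46; -46 60]
K = P̄·Hᵀ·S⁻¹ = [277/2422 -1039/2422; -643/2422 -937/2422; 414/1211 1044/1211]
x' − x̄ = [5057/2422, 11703/2422, -10620/1211] = K·y
y = (KᵀK)⁻¹·Kᵀ·(x' − x̄) = [-8, -7]
z = y + H·x̄ = [-8, -7] + [6, 4] = [-2, -3]

z = [-2, -3]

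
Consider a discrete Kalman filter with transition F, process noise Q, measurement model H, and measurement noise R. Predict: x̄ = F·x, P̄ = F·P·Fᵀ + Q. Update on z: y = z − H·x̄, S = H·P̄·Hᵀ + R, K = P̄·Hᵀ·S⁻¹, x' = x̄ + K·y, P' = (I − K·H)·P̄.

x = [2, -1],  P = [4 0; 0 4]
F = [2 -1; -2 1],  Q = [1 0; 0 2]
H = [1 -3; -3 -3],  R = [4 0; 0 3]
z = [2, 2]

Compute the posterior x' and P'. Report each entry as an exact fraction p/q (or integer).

x' = [39/305, -2347/3355]
P' = [126/305 -58/305; -58/305 894/3355]

x̄ = F·x = [5, -5]
P̄ = F·P·Fᵀ + Q = [21 -20; -20 22]
y = z − H·x̄ = [-18, 2]
S = H·P̄·Hᵀ + R = [343 15; 15 30]
K = P̄·Hᵀ·S⁻¹ = [15/61 -68/305; -166/671 -256/3355]
x' = x̄ + K·y = [39/305, -2347/3355]
P' = (I − K·H)·P̄ = [126/305 -58/305; -58/305 894/3355]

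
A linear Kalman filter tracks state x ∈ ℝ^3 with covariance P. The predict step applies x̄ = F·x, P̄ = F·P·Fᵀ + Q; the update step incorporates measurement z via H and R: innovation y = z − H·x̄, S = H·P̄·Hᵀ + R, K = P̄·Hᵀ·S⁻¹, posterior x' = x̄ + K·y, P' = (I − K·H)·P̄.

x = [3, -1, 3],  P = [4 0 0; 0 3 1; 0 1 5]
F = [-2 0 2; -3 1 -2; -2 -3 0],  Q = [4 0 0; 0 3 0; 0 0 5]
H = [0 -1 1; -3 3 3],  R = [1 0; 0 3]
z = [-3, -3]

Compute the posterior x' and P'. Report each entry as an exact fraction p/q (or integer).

x̄ = F·x = [0, -16, -3]
P̄ = F·P·Fᵀ + Q = [40 6 10; 6 58 21; 10 21 48]
y = z − H·x̄ = [-16, 54]
S = H·P̄·Hᵀ + R = [65 -42; -42 1407]
K = P̄·Hᵀ·S⁻¹ = [124/4271 -1504/29897; -2041/4271 4227/29897; 2163/4271 4213/29897]
x' = x̄ + K·y = [-95104/29897, -21502/29897, -104445/29897]
P' = (I − K·H)·P̄ = [1084120/29897 540874/29897 541742/29897; 540874/29897 279694/29897 265407/29897; 541742/29897 265407/29897 280548/29897]

x' = [-95104/29897, -21502/29897, -104445/29897]
P' = [1084120/29897 540874/29897 541742/29897; 540874/29897 279694/29897 265407/29897; 541742/29897 265407/29897 280548/29897]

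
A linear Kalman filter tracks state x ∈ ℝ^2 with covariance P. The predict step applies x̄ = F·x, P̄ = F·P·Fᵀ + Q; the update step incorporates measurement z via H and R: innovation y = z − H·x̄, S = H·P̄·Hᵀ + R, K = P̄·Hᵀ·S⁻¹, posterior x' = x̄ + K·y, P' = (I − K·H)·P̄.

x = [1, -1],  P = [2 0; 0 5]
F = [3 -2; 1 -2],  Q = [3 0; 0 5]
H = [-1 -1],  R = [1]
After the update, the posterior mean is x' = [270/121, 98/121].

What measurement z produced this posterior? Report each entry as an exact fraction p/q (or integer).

z = [-3]

x̄ = F·x = [5, 3]
P̄ = F·P·Fᵀ + Q = [41 26; 26 27]
S = H·P̄·Hᵀ + R = [121]
K = P̄·Hᵀ·S⁻¹ = [-67/121; -53/121]
x' − x̄ = [-335/121, -265/121] = K·y
y = (KᵀK)⁻¹·Kᵀ·(x' − x̄) = [5]
z = y + H·x̄ = [5] + [-8] = [-3]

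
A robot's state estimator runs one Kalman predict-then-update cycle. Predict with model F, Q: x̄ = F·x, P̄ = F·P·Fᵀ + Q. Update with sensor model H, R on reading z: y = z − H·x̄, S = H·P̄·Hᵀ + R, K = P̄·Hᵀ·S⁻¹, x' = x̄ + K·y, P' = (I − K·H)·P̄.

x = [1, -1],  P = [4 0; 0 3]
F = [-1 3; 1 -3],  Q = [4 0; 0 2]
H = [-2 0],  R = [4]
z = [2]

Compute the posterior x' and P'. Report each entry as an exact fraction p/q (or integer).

x̄ = F·x = [-4, 4]
P̄ = F·P·Fᵀ + Q = [35 -31; -31 33]
y = z − H·x̄ = [-6]
S = H·P̄·Hᵀ + R = [144]
K = P̄·Hᵀ·S⁻¹ = [-35/72; 31/72]
x' = x̄ + K·y = [-13/12, 17/12]
P' = (I − K·H)·P̄ = [35/36 -31/36; -31/36 227/36]

x' = [-13/12, 17/12]
P' = [35/36 -31/36; -31/36 227/36]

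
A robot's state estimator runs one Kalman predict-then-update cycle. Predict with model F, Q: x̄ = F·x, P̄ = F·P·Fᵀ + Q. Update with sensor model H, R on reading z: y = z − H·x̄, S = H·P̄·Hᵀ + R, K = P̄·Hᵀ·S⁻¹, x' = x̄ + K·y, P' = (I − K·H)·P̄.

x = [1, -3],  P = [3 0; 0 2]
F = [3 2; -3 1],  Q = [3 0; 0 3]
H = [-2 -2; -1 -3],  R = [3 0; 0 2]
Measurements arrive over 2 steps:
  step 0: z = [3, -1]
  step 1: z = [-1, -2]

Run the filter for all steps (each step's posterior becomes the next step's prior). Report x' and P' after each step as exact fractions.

step 0: x̄ = F·x = [-3, -6]
step 0: P̄ = F·P·Fᵀ + Q = [38 -23; -23 32]
step 0: y = z − H·x̄ = [-15, -22]
step 0: S = H·P̄·Hᵀ + R = [99 84; 84 190]
step 0: K = P̄·Hᵀ·S⁻¹ = [-1384/1959 621/1306; 452/1959 -635/1306]
step 0: x' = x̄ + K·y = [-1870/653, 807/653]
step 0: P' = (I − K·H)·P̄ = [2697/1306 -1313/1306; -1313/1306 861/1306]
step 1: x̄ = F·x = [-3996/653, 6417/653]
step 1: P̄ = F·P·Fᵀ + Q = [15879/1306 -9306/653; -9306/653 18465/653]
step 1: y = z − H·x̄ = [4189/653, 13949/653]
step 1: S = H·P̄·Hᵀ + R = [33129/653 52221/653; 52221/653 239189/1306]
step 1: K = P̄·Hᵀ·S⁻¹ = [-731440/1260861 176671/420287; 220604/1260861 -194078/420287]
step 1: x' = x̄ + K·y = [-1086143/1260861, 1368259/1260861]
step 1: P' = (I − K·H)·P̄ = [725251/420287 -359531/420287; -359531/420287 249229/420287]

step 0: x' = [-1870/653, 807/653], P' = [2697/1306 -1313/1306; -1313/1306 861/1306]
step 1: x' = [-1086143/1260861, 1368259/1260861], P' = [725251/420287 -359531/420287; -359531/420287 249229/420287]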